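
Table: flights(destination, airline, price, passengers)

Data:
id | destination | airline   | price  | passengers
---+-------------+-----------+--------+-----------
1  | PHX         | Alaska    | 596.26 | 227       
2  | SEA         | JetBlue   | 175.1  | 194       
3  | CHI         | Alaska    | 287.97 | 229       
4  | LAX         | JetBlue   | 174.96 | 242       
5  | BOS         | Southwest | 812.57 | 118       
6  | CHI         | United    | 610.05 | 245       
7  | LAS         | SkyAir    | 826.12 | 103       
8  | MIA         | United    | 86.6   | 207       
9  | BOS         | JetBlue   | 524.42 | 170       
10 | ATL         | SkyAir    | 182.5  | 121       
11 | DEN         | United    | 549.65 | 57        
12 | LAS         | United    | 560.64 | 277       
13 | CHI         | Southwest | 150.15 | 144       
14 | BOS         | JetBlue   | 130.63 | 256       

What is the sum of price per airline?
SELECT airline, SUM(price) as result
FROM flights
GROUP BY airline

Result:
  Alaska: 884.23
  JetBlue: 1005.11
  SkyAir: 1008.62
  Southwest: 962.72
  United: 1806.94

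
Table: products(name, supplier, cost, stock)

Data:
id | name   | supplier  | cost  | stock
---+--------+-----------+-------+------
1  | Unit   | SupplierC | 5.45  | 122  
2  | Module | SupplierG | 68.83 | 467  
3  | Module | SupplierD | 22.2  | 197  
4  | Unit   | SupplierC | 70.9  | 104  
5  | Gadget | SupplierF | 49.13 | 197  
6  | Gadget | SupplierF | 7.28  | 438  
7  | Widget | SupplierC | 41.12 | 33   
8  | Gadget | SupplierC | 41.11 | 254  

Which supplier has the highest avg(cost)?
SELECT supplier, AVG(cost) as val
FROM products
GROUP BY supplier
ORDER BY val DESC
LIMIT 1

Result: SupplierG with avg(cost) = 68.83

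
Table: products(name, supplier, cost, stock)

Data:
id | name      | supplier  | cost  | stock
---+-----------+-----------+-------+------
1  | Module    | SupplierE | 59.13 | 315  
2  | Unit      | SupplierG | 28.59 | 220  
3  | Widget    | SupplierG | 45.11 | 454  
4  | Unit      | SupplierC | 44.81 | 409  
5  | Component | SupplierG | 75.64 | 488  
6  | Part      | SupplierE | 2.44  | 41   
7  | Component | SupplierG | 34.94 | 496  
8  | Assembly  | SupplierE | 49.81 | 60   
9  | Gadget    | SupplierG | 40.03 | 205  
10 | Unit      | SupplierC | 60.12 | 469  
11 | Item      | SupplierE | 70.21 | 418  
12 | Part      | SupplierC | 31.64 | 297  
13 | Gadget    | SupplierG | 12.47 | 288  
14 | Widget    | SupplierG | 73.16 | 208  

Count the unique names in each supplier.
SELECT supplier, COUNT(DISTINCT name)
FROM products
GROUP BY supplier

Result:
  SupplierC: 2 distinct
  SupplierE: 4 distinct
  SupplierG: 4 distinct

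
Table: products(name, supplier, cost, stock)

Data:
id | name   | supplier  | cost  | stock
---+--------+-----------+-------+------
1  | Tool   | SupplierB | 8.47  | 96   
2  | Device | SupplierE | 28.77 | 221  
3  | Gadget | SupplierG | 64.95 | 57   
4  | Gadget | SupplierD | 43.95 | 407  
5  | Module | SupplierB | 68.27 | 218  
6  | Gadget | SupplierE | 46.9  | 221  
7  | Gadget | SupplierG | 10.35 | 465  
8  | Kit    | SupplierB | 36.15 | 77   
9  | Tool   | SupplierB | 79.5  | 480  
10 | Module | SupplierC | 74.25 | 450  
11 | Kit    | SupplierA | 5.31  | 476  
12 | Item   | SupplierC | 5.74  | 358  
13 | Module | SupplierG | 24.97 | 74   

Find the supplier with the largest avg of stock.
SELECT supplier, AVG(stock) as val
FROM products
GROUP BY supplier
ORDER BY val DESC
LIMIT 1

Result: SupplierA with avg(stock) = 476.00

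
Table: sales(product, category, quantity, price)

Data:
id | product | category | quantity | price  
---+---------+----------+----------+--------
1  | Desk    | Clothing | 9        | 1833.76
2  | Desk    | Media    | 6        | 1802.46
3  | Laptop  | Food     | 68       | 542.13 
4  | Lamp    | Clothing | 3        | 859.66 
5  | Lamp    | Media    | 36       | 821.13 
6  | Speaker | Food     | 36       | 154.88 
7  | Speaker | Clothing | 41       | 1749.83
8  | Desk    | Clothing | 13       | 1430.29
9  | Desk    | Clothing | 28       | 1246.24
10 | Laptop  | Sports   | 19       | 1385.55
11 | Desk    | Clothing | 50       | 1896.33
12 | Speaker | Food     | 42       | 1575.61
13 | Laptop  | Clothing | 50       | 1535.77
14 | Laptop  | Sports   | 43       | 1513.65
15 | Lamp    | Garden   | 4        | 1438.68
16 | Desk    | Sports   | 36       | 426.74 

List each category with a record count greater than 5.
SELECT category, COUNT(*) as cnt
FROM sales
GROUP BY category
HAVING COUNT(*) > 5

Result:
  Clothing: 7

Note: HAVING filters groups after aggregation, WHERE filters rows before.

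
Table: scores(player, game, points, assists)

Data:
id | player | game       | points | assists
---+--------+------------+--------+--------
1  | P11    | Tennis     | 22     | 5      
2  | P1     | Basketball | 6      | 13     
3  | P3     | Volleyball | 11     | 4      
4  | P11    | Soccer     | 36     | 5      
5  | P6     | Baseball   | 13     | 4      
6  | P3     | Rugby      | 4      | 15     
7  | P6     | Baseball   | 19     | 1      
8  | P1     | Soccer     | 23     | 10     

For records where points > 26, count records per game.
SELECT game, COUNT(*)
FROM scores
WHERE points > 26
GROUP BY game

Note: WHERE filters rows before grouping.

Result:
  Soccer: 1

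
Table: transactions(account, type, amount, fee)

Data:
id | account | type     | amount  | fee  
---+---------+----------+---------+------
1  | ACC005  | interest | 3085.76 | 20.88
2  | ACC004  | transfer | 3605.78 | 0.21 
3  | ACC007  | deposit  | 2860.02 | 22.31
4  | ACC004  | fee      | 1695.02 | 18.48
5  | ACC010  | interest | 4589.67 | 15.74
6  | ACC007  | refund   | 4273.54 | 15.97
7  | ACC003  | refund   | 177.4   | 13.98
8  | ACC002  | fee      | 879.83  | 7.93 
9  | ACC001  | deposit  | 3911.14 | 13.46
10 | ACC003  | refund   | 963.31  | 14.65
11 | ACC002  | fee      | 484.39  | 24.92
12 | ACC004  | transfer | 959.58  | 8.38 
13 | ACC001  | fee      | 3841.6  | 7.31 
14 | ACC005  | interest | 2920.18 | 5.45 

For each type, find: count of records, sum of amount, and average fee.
SELECT type,
       COUNT(*) as cnt,
       SUM(amount) as total_amount,
       AVG(fee) as avg_fee
FROM transactions
GROUP BY type

Result:
  deposit: 2 records, 6771.16 total amount, 17.89 avg fee
  fee: 4 records, 6900.84 total amount, 14.66 avg fee
  interest: 3 records, 10595.61 total amount, 14.02 avg fee
  refund: 3 records, 5414.25 total amount, 14.87 avg fee
  transfer: 2 records, 4565.36 total amount, 4.30 avg fee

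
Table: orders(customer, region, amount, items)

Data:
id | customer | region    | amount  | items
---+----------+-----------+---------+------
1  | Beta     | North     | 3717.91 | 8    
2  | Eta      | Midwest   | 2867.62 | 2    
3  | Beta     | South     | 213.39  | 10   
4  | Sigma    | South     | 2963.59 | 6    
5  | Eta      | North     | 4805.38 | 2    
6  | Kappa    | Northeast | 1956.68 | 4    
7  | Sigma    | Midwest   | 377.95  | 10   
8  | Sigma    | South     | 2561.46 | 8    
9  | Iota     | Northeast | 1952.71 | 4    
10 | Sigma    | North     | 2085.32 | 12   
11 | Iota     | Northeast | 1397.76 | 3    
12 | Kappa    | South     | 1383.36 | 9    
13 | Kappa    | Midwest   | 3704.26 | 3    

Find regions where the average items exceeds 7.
SELECT region, AVG(items)
FROM orders
GROUP BY region
HAVING AVG(items) > 7

Result:
  North: avg=7.33
  South: avg=8.25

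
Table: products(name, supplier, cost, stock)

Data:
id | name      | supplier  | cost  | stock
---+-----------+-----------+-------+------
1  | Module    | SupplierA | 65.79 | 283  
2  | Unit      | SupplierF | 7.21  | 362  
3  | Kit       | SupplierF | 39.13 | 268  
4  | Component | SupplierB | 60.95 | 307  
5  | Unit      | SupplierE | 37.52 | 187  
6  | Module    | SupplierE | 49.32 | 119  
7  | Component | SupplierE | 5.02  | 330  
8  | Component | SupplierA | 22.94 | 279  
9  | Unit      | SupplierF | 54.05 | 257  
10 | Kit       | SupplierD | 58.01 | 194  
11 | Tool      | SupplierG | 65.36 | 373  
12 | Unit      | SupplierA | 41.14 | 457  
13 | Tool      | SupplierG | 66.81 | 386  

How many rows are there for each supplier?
SELECT supplier, COUNT(*) as count
FROM products
GROUP BY supplier

Result:
  SupplierA: 3
  SupplierB: 1
  SupplierD: 1
  SupplierE: 3
  SupplierF: 3
  SupplierG: 2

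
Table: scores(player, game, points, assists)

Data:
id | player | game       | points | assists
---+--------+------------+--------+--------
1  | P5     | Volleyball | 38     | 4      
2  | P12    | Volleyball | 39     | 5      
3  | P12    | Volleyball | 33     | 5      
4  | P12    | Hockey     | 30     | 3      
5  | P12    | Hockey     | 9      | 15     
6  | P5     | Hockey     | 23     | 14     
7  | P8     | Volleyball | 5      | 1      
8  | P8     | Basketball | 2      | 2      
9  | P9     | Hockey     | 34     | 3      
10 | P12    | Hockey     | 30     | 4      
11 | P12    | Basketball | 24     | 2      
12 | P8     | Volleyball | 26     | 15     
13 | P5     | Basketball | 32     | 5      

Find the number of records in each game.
SELECT game, COUNT(*) as count
FROM scores
GROUP BY game

Result:
  Basketball: 3
  Hockey: 5
  Volleyball: 5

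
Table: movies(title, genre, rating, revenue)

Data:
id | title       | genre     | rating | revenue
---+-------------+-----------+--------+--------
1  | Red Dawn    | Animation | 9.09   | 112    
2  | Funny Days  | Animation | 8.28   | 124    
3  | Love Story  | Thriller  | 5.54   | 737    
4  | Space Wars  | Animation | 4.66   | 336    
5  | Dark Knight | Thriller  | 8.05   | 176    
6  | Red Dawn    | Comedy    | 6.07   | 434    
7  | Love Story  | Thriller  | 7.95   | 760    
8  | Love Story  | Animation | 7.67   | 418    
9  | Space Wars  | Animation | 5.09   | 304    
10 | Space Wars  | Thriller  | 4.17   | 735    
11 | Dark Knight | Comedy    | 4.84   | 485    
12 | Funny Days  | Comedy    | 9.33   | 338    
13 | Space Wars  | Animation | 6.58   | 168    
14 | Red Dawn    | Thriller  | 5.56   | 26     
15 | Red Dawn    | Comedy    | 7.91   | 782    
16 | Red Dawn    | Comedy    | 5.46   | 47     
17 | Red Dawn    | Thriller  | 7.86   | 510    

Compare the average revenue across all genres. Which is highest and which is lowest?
SELECT genre, AVG(revenue)
FROM movies
GROUP BY genre
ORDER BY AVG(revenue)

All groups:
  Animation: 243.67
  Comedy: 417.20
  Thriller: 490.67

Highest: Thriller (490.67)
Lowest: Animation (243.67)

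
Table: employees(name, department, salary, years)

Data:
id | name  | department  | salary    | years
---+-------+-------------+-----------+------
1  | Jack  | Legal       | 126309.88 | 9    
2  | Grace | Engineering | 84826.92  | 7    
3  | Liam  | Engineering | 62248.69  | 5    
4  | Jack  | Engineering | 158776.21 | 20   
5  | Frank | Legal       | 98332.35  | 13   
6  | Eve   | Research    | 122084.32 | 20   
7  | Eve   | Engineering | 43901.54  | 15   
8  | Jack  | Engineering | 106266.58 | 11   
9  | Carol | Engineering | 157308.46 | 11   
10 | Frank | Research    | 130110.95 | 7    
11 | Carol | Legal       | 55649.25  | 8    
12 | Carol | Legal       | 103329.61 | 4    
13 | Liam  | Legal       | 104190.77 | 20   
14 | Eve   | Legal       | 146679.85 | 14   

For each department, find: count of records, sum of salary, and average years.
SELECT department,
       COUNT(*) as cnt,
       SUM(salary) as total_salary,
       AVG(years) as avg_years
FROM employees
GROUP BY department

Result:
  Engineering: 6 records, 613328.40 total salary, 11.50 avg years
  Legal: 6 records, 634491.71 total salary, 11.33 avg years
  Research: 2 records, 252195.27 total salary, 13.50 avg years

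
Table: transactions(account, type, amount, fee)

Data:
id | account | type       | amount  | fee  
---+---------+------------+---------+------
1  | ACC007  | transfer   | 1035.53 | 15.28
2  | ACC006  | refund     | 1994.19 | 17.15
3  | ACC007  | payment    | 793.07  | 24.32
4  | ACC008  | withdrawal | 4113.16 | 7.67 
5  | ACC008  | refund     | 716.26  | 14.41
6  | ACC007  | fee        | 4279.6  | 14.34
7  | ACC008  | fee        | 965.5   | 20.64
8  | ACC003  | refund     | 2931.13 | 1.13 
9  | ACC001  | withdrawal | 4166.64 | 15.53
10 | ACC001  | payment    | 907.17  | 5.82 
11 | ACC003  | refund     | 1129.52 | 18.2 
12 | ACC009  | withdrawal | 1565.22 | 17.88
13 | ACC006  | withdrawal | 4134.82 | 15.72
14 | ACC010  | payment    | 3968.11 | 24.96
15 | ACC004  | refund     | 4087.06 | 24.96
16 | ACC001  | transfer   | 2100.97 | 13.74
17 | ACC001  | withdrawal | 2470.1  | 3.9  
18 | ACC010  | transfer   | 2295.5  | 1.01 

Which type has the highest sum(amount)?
SELECT type, SUM(amount) as val
FROM transactions
GROUP BY type
ORDER BY val DESC
LIMIT 1

Result: withdrawal with sum(amount) = 16449.94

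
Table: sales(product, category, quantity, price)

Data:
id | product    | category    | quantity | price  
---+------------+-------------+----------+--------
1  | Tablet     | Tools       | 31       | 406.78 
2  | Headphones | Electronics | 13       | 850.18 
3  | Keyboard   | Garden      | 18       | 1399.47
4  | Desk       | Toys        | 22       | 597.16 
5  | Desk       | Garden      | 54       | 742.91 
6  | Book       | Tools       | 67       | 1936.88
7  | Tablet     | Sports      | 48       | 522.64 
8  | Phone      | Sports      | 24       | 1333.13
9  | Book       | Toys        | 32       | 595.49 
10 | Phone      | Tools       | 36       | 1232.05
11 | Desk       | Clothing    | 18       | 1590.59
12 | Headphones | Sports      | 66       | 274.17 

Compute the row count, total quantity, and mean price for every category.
SELECT category,
       COUNT(*) as cnt,
       SUM(quantity) as total_quantity,
       AVG(price) as avg_price
FROM sales
GROUP BY category

Result:
  Clothing: 1 records, 18 total quantity, 1590.59 avg price
  Electronics: 1 records, 13 total quantity, 850.18 avg price
  Garden: 2 records, 72 total quantity, 1071.19 avg price
  Sports: 3 records, 138 total quantity, 709.98 avg price
  Tools: 3 records, 134 total quantity, 1191.90 avg price
  Toys: 2 records, 54 total quantity, 596.33 avg price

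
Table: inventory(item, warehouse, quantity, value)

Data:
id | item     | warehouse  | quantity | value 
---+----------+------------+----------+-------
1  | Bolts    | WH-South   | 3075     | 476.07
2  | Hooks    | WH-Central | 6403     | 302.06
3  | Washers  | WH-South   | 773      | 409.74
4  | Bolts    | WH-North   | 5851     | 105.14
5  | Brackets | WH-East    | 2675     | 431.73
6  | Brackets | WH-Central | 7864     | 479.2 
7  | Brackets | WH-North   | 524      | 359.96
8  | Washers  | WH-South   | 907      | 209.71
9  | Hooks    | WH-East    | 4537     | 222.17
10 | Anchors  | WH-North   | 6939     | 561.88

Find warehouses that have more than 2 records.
SELECT warehouse, COUNT(*) as cnt
FROM inventory
GROUP BY warehouse
HAVING COUNT(*) > 2

Result:
  WH-North: 3
  WH-South: 3

Note: HAVING filters groups after aggregation, WHERE filters rows before.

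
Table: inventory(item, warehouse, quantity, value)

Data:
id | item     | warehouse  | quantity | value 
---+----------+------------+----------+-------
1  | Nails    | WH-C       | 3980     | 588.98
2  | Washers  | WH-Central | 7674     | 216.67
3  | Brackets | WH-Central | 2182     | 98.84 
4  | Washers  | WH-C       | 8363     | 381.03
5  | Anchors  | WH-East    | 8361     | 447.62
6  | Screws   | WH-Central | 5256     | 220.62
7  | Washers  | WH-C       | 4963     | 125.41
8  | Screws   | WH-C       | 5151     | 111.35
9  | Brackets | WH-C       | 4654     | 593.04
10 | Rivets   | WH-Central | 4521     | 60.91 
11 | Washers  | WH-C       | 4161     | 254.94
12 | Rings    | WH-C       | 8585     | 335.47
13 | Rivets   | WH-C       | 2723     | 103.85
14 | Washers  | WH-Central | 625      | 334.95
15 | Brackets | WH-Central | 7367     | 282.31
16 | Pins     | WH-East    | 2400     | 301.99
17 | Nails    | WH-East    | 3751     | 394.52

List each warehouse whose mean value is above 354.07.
SELECT warehouse, AVG(value)
FROM inventory
GROUP BY warehouse
HAVING AVG(value) > 354.07

Result:
  WH-East: avg=381.38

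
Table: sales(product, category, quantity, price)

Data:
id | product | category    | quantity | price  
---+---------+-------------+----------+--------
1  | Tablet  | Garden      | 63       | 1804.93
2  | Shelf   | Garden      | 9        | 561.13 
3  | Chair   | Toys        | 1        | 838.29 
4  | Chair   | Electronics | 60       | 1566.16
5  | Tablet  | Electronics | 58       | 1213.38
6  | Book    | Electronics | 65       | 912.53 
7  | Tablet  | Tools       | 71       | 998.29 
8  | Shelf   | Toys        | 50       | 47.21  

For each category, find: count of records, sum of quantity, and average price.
SELECT category,
       COUNT(*) as cnt,
       SUM(quantity) as total_quantity,
       AVG(price) as avg_price
FROM sales
GROUP BY category

Result:
  Electronics: 3 records, 183 total quantity, 1230.69 avg price
  Garden: 2 records, 72 total quantity, 1183.03 avg price
  Tools: 1 records, 71 total quantity, 998.29 avg price
  Toys: 2 records, 51 total quantity, 442.75 avg price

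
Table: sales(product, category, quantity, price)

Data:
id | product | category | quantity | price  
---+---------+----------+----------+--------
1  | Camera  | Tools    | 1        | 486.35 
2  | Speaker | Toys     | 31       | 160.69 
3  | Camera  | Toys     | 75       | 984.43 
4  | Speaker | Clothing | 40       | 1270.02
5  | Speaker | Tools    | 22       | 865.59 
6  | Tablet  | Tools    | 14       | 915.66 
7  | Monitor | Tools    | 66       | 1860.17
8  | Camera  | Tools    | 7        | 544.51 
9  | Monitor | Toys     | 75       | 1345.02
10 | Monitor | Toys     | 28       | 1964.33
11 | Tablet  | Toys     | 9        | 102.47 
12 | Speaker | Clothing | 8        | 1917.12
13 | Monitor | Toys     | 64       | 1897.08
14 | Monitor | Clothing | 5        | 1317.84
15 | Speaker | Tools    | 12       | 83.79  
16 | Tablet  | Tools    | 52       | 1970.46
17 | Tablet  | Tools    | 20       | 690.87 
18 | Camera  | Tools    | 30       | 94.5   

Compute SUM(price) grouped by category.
SELECT category, SUM(price) as result
FROM sales
GROUP BY category

Result:
  Clothing: 4504.98
  Tools: 7511.90
  Toys: 6454.02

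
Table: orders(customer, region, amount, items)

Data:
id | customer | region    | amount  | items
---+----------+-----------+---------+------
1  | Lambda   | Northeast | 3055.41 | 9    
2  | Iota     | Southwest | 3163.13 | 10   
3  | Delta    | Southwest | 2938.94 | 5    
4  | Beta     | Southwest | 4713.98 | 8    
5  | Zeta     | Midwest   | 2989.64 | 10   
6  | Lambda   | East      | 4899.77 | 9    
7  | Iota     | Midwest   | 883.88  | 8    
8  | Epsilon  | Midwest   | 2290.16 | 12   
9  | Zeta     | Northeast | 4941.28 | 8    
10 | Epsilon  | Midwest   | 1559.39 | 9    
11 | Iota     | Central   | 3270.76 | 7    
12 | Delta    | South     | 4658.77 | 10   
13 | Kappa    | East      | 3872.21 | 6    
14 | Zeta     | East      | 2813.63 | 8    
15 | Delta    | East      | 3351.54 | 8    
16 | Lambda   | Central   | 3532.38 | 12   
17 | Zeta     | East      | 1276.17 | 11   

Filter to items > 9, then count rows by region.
SELECT region, COUNT(*)
FROM orders
WHERE items > 9
GROUP BY region

Note: WHERE filters rows before grouping.

Result:
  Central: 1
  East: 1
  Midwest: 2
  South: 1
  Southwest: 1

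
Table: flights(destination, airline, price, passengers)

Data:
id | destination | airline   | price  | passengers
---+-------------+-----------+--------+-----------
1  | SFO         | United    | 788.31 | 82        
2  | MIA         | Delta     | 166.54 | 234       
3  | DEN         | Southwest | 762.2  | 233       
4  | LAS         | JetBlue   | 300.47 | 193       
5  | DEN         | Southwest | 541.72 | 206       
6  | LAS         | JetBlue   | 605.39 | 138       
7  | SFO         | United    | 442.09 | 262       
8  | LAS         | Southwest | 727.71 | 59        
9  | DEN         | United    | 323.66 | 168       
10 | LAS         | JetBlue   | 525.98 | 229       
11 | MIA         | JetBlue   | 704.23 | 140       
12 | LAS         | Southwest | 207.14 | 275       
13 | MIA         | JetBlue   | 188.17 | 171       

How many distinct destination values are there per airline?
SELECT airline, COUNT(DISTINCT destination)
FROM flights
GROUP BY airline

Result:
  Delta: 1 distinct
  JetBlue: 2 distinct
  Southwest: 2 distinct
  United: 2 distinct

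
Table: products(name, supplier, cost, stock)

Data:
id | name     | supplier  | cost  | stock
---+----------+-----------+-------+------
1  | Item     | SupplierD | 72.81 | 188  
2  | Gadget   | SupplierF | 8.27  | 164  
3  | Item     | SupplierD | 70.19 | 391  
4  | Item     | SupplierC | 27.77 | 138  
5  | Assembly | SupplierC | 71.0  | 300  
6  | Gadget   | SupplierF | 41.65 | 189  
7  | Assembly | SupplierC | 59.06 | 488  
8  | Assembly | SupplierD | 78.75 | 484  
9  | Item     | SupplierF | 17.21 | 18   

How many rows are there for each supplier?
SELECT supplier, COUNT(*) as count
FROM products
GROUP BY supplier

Result:
  SupplierC: 3
  SupplierD: 3
  SupplierF: 3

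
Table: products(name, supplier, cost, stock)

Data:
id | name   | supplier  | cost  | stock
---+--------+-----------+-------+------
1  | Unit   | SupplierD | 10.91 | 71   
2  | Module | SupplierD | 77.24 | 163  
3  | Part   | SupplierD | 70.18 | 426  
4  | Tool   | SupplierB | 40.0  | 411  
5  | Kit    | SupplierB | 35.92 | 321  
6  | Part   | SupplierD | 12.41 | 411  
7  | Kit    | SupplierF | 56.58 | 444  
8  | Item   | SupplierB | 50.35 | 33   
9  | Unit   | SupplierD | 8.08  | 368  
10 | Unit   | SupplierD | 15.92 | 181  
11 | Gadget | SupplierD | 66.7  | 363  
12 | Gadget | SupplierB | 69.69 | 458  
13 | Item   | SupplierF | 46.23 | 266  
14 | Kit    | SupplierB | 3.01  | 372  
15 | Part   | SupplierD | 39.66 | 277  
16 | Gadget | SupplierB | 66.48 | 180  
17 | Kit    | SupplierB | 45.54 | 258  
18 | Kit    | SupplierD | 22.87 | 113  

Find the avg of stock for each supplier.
SELECT supplier, AVG(stock) as result
FROM products
GROUP BY supplier

Result:
  SupplierB: 290.43
  SupplierD: 263.67
  SupplierF: 355.00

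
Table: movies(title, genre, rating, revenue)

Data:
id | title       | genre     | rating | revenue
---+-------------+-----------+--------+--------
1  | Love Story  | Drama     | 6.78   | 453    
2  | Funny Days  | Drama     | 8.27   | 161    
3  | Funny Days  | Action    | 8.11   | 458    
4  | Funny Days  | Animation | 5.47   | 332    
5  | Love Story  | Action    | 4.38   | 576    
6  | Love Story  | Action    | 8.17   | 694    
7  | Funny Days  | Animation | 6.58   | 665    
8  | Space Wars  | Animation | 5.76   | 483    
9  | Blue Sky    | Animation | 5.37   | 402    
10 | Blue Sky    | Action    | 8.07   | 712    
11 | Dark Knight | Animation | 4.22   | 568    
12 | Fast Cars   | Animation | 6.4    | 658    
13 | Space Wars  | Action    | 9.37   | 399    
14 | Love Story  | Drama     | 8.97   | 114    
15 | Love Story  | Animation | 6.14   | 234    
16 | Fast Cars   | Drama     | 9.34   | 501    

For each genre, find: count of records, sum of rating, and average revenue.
SELECT genre,
       COUNT(*) as cnt,
       SUM(rating) as total_rating,
       AVG(revenue) as avg_revenue
FROM movies
GROUP BY genre

Result:
  Action: 5 records, 38.10 total rating, 567.80 avg revenue
  Animation: 7 records, 39.94 total rating, 477.43 avg revenue
  Drama: 4 records, 33.36 total rating, 307.25 avg revenue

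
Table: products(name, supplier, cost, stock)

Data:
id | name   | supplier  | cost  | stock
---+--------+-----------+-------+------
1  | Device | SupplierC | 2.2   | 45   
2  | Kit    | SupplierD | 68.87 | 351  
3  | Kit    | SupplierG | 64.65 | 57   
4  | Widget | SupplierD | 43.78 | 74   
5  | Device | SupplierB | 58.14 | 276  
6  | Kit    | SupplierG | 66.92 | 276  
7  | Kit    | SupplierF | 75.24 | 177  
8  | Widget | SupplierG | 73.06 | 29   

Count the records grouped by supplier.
SELECT supplier, COUNT(*) as count
FROM products
GROUP BY supplier

Result:
  SupplierB: 1
  SupplierC: 1
  SupplierD: 2
  SupplierF: 1
  SupplierG: 3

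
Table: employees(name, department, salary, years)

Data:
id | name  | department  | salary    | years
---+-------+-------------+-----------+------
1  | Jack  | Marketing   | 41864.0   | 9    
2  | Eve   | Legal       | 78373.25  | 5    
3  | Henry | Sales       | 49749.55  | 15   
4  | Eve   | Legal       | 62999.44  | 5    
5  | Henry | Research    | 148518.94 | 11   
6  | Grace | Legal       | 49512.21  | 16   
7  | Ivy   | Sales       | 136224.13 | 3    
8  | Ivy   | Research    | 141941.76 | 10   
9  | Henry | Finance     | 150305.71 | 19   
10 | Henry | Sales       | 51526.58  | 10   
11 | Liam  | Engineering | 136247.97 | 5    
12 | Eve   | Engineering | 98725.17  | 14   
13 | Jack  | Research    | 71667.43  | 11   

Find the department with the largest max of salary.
SELECT department, MAX(salary) as val
FROM employees
GROUP BY department
ORDER BY val DESC
LIMIT 1

Result: Finance with max(salary) = 150305.71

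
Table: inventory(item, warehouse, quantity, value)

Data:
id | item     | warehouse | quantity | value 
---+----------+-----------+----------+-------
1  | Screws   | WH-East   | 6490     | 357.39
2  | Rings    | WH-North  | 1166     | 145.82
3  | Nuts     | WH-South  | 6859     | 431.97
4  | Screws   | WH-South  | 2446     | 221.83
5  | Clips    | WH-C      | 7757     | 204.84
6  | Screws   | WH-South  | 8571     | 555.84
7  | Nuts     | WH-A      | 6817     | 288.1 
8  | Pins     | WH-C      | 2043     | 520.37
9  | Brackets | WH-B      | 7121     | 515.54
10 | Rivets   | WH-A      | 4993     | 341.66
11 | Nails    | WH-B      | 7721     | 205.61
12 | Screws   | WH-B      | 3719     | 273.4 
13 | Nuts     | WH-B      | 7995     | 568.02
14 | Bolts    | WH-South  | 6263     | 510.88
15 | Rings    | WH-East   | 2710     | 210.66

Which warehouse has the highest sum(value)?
SELECT warehouse, SUM(value) as val
FROM inventory
GROUP BY warehouse
ORDER BY val DESC
LIMIT 1

Result: WH-South with sum(value) = 1720.52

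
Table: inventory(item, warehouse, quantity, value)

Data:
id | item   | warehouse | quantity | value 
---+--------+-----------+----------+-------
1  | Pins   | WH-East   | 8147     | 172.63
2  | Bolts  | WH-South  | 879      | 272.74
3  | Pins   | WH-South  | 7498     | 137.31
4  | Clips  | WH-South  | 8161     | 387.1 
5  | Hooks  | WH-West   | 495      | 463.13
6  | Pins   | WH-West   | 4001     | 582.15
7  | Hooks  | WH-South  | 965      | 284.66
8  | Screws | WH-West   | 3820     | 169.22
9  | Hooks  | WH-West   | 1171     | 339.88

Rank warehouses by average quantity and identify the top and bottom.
SELECT warehouse, AVG(quantity)
FROM inventory
GROUP BY warehouse
ORDER BY AVG(quantity)

All groups:
  WH-West: 2371.75
  WH-South: 4375.75
  WH-East: 8147.00

Highest: WH-East (8147.00)
Lowest: WH-West (2371.75)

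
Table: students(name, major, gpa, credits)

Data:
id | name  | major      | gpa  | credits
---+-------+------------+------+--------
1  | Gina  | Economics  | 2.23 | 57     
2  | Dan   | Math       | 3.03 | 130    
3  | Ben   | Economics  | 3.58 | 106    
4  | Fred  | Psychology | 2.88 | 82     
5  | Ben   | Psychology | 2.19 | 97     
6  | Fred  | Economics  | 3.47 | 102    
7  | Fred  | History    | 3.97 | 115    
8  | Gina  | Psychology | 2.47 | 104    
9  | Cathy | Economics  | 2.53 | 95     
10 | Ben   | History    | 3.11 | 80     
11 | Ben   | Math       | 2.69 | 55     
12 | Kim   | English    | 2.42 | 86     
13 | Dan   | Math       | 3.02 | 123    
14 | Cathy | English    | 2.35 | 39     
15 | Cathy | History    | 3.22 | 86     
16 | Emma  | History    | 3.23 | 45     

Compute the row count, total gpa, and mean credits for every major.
SELECT major,
       COUNT(*) as cnt,
       SUM(gpa) as total_gpa,
       AVG(credits) as avg_credits
FROM students
GROUP BY major

Result:
  Economics: 4 records, 11.81 total gpa, 90.00 avg credits
  English: 2 records, 4.77 total gpa, 62.50 avg credits
  History: 4 records, 13.53 total gpa, 81.50 avg credits
  Math: 3 records, 8.74 total gpa, 102.67 avg credits
  Psychology: 3 records, 7.54 total gpa, 94.33 avg credits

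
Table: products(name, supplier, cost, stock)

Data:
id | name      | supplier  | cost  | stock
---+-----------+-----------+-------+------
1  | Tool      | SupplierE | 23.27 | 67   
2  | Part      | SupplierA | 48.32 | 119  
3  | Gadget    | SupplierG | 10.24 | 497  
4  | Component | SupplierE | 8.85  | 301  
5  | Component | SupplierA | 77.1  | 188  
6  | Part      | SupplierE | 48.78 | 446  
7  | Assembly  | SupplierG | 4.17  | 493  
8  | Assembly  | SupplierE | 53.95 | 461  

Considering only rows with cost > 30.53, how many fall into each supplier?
SELECT supplier, COUNT(*)
FROM products
WHERE cost > 30.53
GROUP BY supplier

Note: WHERE filters rows before grouping.

Result:
  SupplierA: 2
  SupplierE: 2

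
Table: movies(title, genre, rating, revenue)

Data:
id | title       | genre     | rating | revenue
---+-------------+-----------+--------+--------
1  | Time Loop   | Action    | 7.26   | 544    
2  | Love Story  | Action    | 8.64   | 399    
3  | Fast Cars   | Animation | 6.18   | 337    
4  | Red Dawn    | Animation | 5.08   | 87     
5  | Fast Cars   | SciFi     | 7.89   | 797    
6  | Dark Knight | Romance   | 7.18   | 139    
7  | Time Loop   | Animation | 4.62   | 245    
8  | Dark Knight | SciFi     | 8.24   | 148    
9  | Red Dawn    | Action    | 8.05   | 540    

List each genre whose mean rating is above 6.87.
SELECT genre, AVG(rating)
FROM movies
GROUP BY genre
HAVING AVG(rating) > 6.87

Result:
  Action: avg=7.98
  Romance: avg=7.18
  SciFi: avg=8.07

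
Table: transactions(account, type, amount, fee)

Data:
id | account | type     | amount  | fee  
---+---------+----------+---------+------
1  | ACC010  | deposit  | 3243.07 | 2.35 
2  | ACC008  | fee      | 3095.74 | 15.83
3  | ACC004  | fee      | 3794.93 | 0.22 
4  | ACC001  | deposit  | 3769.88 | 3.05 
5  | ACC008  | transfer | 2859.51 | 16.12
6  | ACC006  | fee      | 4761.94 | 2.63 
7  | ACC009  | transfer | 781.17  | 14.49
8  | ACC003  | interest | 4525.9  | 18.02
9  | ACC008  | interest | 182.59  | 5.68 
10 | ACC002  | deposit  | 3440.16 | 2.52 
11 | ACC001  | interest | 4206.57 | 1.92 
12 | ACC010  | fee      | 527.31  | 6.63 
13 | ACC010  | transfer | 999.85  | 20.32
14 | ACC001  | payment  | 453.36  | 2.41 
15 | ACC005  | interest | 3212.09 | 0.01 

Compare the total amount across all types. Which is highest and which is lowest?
SELECT type, SUM(amount)
FROM transactions
GROUP BY type
ORDER BY SUM(amount)

All groups:
  payment: 453.36
  transfer: 4640.53
  deposit: 10453.11
  interest: 12127.15
  fee: 12179.92

Highest: fee (12179.92)
Lowest: payment (453.36)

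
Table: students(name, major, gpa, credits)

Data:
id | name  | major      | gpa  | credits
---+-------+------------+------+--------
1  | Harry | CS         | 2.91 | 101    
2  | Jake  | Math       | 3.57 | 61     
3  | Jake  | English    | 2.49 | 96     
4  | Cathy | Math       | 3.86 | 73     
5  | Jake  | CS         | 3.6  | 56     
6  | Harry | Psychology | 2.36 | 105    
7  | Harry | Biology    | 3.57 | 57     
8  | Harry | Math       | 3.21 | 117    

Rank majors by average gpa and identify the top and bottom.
SELECT major, AVG(gpa)
FROM students
GROUP BY major
ORDER BY AVG(gpa)

All groups:
  Psychology: 2.36
  English: 2.49
  CS: 3.26
  Math: 3.55
  Biology: 3.57

Highest: Biology (3.57)
Lowest: Psychology (2.36)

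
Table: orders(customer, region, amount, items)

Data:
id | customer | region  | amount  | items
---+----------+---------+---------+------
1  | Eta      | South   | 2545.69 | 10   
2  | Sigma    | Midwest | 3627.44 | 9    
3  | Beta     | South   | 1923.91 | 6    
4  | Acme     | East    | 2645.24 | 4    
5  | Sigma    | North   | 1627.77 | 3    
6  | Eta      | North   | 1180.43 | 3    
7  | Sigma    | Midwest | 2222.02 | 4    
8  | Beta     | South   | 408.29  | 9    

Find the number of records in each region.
SELECT region, COUNT(*) as count
FROM orders
GROUP BY region

Result:
  East: 1
  Midwest: 2
  North: 2
  South: 3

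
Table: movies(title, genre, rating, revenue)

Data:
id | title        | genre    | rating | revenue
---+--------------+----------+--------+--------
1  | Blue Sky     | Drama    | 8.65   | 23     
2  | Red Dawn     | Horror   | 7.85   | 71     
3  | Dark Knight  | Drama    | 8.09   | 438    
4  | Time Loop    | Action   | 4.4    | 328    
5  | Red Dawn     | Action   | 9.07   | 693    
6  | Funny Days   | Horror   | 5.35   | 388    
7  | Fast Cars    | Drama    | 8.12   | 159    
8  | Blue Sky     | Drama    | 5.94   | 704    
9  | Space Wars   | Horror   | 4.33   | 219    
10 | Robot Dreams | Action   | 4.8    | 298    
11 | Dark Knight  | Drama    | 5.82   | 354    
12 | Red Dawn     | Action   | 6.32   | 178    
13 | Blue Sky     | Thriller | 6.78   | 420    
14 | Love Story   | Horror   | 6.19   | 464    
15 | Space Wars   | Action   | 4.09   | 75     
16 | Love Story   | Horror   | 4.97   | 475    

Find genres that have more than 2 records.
SELECT genre, COUNT(*) as cnt
FROM movies
GROUP BY genre
HAVING COUNT(*) > 2

Result:
  Action: 5
  Drama: 5
  Horror: 5

Note: HAVING filters groups after aggregation, WHERE filters rows before.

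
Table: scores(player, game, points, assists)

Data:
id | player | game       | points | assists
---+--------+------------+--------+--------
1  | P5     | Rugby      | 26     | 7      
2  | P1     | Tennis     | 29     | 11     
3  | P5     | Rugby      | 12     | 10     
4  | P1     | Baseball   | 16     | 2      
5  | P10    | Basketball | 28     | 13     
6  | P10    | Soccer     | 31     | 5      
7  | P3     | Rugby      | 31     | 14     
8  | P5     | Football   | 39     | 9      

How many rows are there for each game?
SELECT game, COUNT(*) as count
FROM scores
GROUP BY game

Result:
  Baseball: 1
  Basketball: 1
  Football: 1
  Rugby: 3
  Soccer: 1
  Tennis: 1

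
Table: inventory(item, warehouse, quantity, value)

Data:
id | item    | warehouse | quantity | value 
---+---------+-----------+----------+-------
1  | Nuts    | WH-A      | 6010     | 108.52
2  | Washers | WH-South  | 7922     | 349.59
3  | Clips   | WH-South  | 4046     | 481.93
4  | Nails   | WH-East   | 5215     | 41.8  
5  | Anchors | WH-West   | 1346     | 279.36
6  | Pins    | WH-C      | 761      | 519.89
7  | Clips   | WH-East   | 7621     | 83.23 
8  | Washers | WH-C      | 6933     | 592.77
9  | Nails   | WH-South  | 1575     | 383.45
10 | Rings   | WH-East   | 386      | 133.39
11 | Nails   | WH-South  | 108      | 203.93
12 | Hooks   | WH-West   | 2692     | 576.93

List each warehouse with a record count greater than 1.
SELECT warehouse, COUNT(*) as cnt
FROM inventory
GROUP BY warehouse
HAVING COUNT(*) > 1

Result:
  WH-C: 2
  WH-East: 3
  WH-South: 4
  WH-West: 2

Note: HAVING filters groups after aggregation, WHERE filters rows before.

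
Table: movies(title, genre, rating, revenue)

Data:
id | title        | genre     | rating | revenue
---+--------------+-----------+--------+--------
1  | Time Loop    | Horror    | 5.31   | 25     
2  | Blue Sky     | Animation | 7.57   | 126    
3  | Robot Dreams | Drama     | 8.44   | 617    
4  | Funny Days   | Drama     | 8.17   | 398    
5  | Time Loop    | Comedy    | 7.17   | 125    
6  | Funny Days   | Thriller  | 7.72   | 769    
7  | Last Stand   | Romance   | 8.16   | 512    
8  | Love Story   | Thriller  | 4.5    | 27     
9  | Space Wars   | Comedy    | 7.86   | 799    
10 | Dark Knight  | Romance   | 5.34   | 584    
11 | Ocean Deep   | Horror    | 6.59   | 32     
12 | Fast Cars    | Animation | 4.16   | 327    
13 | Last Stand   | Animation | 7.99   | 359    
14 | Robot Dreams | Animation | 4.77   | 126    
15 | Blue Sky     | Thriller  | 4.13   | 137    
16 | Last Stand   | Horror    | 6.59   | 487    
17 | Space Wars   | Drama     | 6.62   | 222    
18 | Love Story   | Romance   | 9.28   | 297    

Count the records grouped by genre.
SELECT genre, COUNT(*) as count
FROM movies
GROUP BY genre

Result:
  Animation: 4
  Comedy: 2
  Drama: 3
  Horror: 3
  Romance: 3
  Thriller: 3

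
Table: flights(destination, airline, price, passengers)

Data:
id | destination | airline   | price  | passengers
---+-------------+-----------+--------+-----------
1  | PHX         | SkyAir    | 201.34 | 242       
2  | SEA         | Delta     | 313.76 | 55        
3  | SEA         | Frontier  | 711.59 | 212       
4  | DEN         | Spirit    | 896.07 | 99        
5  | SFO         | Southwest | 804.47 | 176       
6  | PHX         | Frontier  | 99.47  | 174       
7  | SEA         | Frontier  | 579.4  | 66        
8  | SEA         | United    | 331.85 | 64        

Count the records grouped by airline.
SELECT airline, COUNT(*) as count
FROM flights
GROUP BY airline

Result:
  Delta: 1
  Frontier: 3
  SkyAir: 1
  Southwest: 1
  Spirit: 1
  United: 1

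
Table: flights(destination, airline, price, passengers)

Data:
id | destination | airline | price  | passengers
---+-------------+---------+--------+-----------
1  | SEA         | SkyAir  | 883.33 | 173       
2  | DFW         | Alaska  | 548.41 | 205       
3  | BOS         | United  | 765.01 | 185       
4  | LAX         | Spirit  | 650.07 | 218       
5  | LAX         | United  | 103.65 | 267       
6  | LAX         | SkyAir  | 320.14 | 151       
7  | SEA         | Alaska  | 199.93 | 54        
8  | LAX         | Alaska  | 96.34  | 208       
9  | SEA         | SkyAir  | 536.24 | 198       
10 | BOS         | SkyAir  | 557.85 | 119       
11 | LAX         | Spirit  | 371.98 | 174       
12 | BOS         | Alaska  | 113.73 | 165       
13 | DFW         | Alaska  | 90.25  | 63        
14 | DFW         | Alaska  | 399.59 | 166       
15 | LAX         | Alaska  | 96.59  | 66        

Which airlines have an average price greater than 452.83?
SELECT airline, AVG(price)
FROM flights
GROUP BY airline
HAVING AVG(price) > 452.83

Result:
  SkyAir: avg=574.39
  Spirit: avg=511.03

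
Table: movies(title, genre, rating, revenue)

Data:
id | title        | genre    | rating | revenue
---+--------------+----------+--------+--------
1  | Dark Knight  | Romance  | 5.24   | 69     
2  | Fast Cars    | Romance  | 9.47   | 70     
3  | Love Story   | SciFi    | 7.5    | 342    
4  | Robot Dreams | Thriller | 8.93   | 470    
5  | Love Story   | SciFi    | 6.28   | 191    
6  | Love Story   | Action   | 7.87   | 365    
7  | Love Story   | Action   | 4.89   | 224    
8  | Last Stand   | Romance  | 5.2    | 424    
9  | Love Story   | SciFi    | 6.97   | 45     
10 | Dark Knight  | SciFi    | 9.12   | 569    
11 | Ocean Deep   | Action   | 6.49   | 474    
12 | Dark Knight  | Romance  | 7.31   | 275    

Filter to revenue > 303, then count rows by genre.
SELECT genre, COUNT(*)
FROM movies
WHERE revenue > 303
GROUP BY genre

Note: WHERE filters rows before grouping.

Result:
  Action: 2
  Romance: 1
  SciFi: 2
  Thriller: 1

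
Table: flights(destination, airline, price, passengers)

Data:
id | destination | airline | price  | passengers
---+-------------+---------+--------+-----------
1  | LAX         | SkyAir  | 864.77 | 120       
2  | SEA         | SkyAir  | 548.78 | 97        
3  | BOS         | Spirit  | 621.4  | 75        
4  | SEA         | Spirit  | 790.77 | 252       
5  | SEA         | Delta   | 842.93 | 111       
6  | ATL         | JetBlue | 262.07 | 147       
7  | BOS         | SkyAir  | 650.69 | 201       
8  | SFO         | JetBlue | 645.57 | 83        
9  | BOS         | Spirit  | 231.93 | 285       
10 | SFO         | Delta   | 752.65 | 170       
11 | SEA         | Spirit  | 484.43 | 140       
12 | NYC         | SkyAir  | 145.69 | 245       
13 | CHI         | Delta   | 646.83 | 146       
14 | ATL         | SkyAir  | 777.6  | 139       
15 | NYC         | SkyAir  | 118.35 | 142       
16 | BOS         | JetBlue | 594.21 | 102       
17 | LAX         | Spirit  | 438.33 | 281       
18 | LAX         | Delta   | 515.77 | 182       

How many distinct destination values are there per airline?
SELECT airline, COUNT(DISTINCT destination)
FROM flights
GROUP BY airline

Result:
  Delta: 4 distinct
  JetBlue: 3 distinct
  SkyAir: 5 distinct
  Spirit: 3 distinct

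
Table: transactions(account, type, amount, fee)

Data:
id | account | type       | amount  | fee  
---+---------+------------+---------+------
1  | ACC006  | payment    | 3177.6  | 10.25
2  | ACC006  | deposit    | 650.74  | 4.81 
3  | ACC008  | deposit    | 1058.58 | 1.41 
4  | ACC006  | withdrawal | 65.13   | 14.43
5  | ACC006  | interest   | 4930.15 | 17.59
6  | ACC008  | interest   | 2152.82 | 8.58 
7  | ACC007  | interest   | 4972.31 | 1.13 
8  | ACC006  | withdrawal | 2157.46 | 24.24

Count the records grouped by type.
SELECT type, COUNT(*) as count
FROM transactions
GROUP BY type

Result:
  deposit: 2
  interest: 3
  payment: 1
  withdrawal: 2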